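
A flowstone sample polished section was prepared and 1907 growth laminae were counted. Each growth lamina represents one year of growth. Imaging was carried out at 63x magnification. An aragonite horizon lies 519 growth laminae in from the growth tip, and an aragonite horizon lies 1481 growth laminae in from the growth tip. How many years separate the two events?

Separation: 1481 − 519 = 962 growth laminae.
At one growth lamina per year, 962 years elapsed between them.

962 years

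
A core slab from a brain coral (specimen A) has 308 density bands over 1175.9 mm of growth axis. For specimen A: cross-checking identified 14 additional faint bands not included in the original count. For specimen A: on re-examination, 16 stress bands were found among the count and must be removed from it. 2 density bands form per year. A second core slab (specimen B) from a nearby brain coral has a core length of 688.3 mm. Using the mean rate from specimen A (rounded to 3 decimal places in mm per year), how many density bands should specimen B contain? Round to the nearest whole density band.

Specimen A: correcting the raw count gives 308 − 16 + 14 = 306 true density bands.
Specimen A: 306 density bands at 2 per year is 306 / 2 = 153 years.
A: Mean rate = 1175.9 mm / 153 years ≈ 7.686 mm/yr.
Specimen B: 688.3 mm / 7.686 mm per year = 89.55 years; at 2 density bands per year that is 89.55 × 2 ≈ 179 density bands.

179 density bands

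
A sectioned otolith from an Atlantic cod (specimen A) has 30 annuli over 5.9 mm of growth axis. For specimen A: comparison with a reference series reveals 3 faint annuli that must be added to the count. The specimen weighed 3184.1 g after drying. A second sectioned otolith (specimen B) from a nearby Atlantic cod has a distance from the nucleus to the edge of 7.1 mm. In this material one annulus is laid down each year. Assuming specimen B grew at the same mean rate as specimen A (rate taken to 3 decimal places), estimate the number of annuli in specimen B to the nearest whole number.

Specimen A: true annulus count = 30 + 3 = 33.
A: Mean rate = 5.9 mm / 33 years ≈ 0.179 mm per year.
For B, 7.1 / 0.179 = 39.66 years ≈ 40 annuli.

40 annuli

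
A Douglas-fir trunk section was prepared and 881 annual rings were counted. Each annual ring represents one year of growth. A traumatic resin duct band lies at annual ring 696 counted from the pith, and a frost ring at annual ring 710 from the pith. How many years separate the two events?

14 years

The two markers are separated by 710 − 696 = 14 annual rings.
One annual ring per year makes the interval 14 years.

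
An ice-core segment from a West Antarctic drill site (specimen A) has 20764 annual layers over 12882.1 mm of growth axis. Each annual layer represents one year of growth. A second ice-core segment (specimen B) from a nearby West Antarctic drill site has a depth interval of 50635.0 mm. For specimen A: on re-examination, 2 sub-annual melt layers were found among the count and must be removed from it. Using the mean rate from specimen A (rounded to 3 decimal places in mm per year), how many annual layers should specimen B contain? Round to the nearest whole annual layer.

81669 annual layers

Specimen A: true annual layer count = 20764 − 2 = 20762.
A: Mean rate = 12882.1 mm / 20762 years ≈ 0.620 mm/year.
Specimen B: 50635.0 mm / 0.620 mm per year = 81669.35 years ≈ 81669 annual layers.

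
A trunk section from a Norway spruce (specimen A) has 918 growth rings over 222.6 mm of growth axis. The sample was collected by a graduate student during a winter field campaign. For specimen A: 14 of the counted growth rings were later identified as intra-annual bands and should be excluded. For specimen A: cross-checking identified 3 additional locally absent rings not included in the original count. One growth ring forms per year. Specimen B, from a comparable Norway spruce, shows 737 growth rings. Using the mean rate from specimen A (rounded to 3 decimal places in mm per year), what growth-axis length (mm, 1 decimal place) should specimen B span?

Specimen A: after corrections the count is 918 − 14 + 3 = 907 growth rings.
A: 222.6 mm over 907 years gives 222.6 / 907 ≈ 0.245 mm/year.
Length of B = 0.245 × 737 = 180.6 mm.

180.6 mm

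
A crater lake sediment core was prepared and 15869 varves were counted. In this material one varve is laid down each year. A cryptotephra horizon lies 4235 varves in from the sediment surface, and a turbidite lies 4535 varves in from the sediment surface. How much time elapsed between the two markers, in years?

4535 − 4235 = 300 varves lie between the two events.
At one varve per year, 300 years elapsed between them.

300 yr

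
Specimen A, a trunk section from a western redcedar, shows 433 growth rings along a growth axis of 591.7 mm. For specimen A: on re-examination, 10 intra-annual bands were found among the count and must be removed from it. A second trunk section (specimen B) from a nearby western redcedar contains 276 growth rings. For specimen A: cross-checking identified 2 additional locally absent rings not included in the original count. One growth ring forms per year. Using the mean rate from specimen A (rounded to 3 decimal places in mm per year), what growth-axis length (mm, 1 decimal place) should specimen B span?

Specimen A: adjusted count: 433 − 10 + 2 = 425 growth rings.
A: Mean rate = 591.7 mm / 425 years ≈ 1.392 mm/year.
Length of B = 1.392 × 276 = 384.2 mm.

384.2 mm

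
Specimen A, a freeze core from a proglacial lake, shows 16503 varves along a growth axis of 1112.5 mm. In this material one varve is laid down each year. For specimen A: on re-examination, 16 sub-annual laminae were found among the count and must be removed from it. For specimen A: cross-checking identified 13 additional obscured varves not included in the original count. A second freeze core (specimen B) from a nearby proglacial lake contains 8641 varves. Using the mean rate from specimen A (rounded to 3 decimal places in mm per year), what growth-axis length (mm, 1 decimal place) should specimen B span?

Specimen A: after corrections the count is 16503 − 16 + 13 = 16500 varves.
A: 1112.5 mm over 16500 years gives 1112.5 / 16500 ≈ 0.067 mm/yr.
B's length ≈ 0.067 × 8641 = 578.9 mm.

578.9 mm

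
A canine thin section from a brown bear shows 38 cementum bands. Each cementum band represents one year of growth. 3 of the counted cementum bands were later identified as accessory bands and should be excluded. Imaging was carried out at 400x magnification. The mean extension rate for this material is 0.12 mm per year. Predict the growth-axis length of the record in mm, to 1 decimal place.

Correcting the raw count gives 38 − 3 = 35 true cementum bands.
Predicted length = 0.12 mm/year × 35 years = 4.2 mm.

4.2 mm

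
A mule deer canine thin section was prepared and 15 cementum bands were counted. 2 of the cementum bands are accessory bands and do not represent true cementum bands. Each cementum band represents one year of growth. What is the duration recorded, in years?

True cementum band count = 15 − 2 = 13.
With a one-to-one cementum band periodicity this is 13 years.

13 yr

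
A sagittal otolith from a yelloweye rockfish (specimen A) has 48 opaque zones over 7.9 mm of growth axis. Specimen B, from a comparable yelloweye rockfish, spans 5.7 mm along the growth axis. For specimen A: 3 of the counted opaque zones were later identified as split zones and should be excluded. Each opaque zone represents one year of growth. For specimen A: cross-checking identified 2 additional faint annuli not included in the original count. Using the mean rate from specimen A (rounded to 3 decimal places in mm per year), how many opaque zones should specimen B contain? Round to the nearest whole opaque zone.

Specimen A: after corrections the count is 48 − 3 + 2 = 47 opaque zones.
A: 7.9 mm over 47 years gives 7.9 / 47 ≈ 0.168 mm/year.
For B, 5.7 / 0.168 = 33.93 years ≈ 34 opaque zones.

34 opaque zones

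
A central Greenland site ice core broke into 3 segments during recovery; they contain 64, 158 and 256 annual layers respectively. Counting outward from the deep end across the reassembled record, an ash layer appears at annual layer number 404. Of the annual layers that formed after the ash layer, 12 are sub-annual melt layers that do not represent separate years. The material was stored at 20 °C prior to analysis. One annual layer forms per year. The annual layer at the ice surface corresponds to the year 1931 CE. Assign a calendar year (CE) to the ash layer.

1869 CE

Total annual layers = 64 + 158 + 256 = 478.
Between annual layer 404 and the ice surface there are 478 − 404 = 74 annual layers.
Removing the 12 false annual layers leaves 74 − 12 = 62 true annual layers beyond the ash layer.
Counting back 62 years from 1931 CE places the ash layer in 1931 − 62 = 1869 CE.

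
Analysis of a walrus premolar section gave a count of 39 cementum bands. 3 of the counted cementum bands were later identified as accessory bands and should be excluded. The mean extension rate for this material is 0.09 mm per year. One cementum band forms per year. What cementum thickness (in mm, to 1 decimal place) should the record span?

3.2 mm

Adjusted count: 39 − 3 = 36 cementum bands.
Length ≈ 0.09 × 36 = 3.2 mm.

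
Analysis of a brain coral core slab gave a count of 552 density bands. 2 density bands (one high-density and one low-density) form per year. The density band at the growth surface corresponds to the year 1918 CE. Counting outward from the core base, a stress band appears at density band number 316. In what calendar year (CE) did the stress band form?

The stress band sits at density band 316 from the core base, so 552 − 316 = 236 density bands formed after it.
Dividing by 2 density bands per year: 236 / 2 = 118 years.
The density band at the growth surface is 1918 CE, so the stress band dates to 1918 − 118 = 1800 CE.

1800 CE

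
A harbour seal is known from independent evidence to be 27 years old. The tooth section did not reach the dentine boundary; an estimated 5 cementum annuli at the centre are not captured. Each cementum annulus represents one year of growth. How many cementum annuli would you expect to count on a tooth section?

22 cementum annuli

One cementum annulus per year gives 27 cementum annuli over 27 years.
Less the 5 uncaptured cementum annuli: 27 − 5 = 22.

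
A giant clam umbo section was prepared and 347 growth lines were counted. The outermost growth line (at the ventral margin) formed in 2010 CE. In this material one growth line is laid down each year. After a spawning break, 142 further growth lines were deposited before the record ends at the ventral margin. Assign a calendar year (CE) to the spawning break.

1868 CE

142 growth lines post-date the spawning break.
2010 − 142 = 1868 CE.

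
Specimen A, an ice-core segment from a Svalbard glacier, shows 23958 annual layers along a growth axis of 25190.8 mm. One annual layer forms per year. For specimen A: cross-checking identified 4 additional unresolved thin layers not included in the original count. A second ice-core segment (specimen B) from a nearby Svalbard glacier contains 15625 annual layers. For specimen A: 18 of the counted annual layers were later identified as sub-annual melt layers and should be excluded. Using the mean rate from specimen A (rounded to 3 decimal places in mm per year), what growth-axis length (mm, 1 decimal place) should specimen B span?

Specimen A: adjusted count: 23958 − 18 + 4 = 23944 annual layers.
A: Extension rate ≈ 25190.8 / 23944 = 1.052 mm/year.
Length of B = 1.052 × 15625 = 16437.5 mm.

16437.5 mm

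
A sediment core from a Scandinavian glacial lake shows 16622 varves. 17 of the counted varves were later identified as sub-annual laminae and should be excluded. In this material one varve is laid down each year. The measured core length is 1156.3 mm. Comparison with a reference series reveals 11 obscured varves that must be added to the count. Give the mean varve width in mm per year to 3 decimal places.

Adjusted count: 16622 − 17 + 11 = 16616 varves.
1156.3 mm over 16616 years gives 1156.3 / 16616 ≈ 0.070 mm per year.

0.070 mm per year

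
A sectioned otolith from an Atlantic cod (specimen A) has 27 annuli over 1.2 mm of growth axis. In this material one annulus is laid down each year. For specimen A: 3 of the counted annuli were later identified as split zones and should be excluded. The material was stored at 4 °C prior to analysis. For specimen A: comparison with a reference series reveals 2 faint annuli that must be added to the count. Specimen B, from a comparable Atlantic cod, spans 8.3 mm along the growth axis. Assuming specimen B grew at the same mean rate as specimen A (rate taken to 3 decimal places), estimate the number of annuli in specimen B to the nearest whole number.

Specimen A: after corrections the count is 27 − 3 + 2 = 26 annuli.
A: Extension rate ≈ 1.2 / 26 = 0.046 mm/yr.
Specimen B: 8.3 mm / 0.046 mm per year = 180.43 years ≈ 180 annuli.

180 annuli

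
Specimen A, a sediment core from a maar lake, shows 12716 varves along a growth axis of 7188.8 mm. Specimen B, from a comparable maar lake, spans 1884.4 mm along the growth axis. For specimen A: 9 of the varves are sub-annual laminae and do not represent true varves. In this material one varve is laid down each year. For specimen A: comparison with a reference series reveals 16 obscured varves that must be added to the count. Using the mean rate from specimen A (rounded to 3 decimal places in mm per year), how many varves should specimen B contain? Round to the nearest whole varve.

3335 varves

Specimen A: after corrections the count is 12716 − 9 + 16 = 12723 varves.
A: Extension rate ≈ 7188.8 / 12723 = 0.565 mm/year.
B spans 1884.4 / 0.565 = 3335.22 years ≈ 3335 varves.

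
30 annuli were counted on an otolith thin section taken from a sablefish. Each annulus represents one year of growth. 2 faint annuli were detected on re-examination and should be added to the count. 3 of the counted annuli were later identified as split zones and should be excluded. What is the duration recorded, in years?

29 yr

Correcting the raw count gives 30 − 3 + 2 = 29 true annuli.
One annulus per year makes the duration 29 years.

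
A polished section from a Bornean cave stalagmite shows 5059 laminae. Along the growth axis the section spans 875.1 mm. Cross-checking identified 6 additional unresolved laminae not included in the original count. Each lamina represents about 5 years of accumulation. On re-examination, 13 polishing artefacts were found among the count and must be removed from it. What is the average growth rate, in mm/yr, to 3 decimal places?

0.035 mm/yr

Correcting the raw count gives 5059 − 13 + 6 = 5052 true laminae.
Multiplying by 5 years per lamina: 5052 × 5 = 25260 years.
875.1 mm over 25260 years gives 875.1 / 25260 ≈ 0.035 mm/yr.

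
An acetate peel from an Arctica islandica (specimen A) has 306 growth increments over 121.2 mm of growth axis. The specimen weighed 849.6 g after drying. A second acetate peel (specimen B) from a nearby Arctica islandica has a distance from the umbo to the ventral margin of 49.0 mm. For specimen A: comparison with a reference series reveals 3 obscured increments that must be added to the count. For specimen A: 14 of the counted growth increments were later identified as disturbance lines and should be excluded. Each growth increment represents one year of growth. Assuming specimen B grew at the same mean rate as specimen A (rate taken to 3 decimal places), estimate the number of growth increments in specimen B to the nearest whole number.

119 growth increments

Specimen A: adjusted count: 306 − 14 + 3 = 295 growth increments.
A: Mean rate = 121.2 mm / 295 years ≈ 0.411 mm/year.
For B, 49.0 / 0.411 = 119.22 years ≈ 119 growth increments.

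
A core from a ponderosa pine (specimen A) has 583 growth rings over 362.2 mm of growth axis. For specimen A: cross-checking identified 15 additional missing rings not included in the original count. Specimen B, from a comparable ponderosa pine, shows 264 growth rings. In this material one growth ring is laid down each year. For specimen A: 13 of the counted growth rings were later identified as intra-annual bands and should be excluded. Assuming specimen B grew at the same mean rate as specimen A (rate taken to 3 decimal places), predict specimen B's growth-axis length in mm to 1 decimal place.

163.4 mm

Specimen A: correcting the raw count gives 583 − 13 + 15 = 585 true growth rings.
A: 362.2 mm over 585 years gives 362.2 / 585 ≈ 0.619 mm/yr.
Length of B = 0.619 × 264 = 163.4 mm.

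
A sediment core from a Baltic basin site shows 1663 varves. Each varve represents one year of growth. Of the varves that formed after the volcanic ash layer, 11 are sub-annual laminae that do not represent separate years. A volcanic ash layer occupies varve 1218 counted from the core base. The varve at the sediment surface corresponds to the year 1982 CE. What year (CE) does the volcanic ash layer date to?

Between varve 1218 and the sediment surface there are 1663 − 1218 = 445 varves.
Excluding 11 false varves: 445 − 11 = 434.
The varve at the sediment surface is 1982 CE, so the volcanic ash layer dates to 1982 − 434 = 1548 CE.

1548 CE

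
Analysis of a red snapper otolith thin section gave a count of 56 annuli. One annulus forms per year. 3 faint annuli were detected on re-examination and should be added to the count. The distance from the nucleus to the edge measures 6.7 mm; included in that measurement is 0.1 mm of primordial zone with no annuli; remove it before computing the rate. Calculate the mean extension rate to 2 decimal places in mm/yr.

0.11 mm/yr

Adjusted count: 56 + 3 = 59 annuli.
The growth record spans 6.7 − 0.1 = 6.6 mm.
Extension rate ≈ 6.6 / 59 = 0.11 mm/yr.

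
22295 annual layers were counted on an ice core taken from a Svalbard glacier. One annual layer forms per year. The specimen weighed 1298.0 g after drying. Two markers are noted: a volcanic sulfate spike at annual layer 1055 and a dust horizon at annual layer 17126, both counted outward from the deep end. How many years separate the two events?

17126 − 1055 = 16071 annual layers lie between the two events.
That is 16071 years at one annual layer per year.

16071 years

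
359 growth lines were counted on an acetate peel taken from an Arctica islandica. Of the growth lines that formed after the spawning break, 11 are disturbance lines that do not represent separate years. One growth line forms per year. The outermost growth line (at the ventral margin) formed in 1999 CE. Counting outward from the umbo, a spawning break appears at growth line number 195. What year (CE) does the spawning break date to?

1846 CE

Between growth line 195 and the ventral margin there are 359 − 195 = 164 growth lines.
Removing the 11 false growth lines leaves 164 − 11 = 153 true growth lines beyond the spawning break.
The growth line at the ventral margin is 1999 CE, so the spawning break dates to 1999 − 153 = 1846 CE.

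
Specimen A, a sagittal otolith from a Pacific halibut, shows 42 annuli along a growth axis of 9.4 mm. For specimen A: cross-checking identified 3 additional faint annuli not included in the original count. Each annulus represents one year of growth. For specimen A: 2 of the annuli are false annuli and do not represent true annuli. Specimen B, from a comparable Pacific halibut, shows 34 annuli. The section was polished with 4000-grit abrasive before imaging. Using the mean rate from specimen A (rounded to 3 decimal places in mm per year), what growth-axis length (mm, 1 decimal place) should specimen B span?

Specimen A: true annulus count = 42 − 2 + 3 = 43.
A: Mean rate = 9.4 mm / 43 years ≈ 0.219 mm/yr.
B's length ≈ 0.219 × 34 = 7.4 mm.

7.4 mm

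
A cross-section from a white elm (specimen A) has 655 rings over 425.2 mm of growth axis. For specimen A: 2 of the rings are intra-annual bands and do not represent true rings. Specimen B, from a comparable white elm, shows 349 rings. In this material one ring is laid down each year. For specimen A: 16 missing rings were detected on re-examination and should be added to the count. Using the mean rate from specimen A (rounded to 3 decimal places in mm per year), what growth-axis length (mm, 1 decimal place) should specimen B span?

Specimen A: after corrections the count is 655 − 2 + 16 = 669 rings.
A: 425.2 mm over 669 years gives 425.2 / 669 ≈ 0.636 mm/year.
For B, 0.636 mm/year × 349 years = 222.0 mm.

222.0 mm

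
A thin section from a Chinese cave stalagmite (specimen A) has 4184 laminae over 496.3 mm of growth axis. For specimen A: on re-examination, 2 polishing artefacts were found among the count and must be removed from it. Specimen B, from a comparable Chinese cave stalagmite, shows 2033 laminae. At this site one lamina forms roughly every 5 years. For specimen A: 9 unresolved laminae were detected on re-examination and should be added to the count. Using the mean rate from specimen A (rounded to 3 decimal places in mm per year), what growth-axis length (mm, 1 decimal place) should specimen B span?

Specimen A: after corrections the count is 4184 − 2 + 9 = 4191 laminae.
Specimen A: 4191 laminae at 5 years each span 4191 × 5 = 20955 years.
A: Mean rate = 496.3 mm / 20955 years ≈ 0.024 mm/yr.
Specimen B: at 5 years per lamina, 2033 × 5 = 10165 years. Length of B = 0.024 × 10165 = 244.0 mm.

244.0 mm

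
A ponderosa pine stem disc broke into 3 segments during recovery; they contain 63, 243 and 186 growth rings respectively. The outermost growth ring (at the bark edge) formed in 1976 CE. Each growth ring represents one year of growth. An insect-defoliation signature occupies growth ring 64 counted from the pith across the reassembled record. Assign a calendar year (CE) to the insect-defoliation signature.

1548 CE

Total growth rings = 63 + 243 + 186 = 492.
Between growth ring 64 and the bark edge there are 492 − 64 = 428 growth rings.
1976 − 428 = 1548 CE.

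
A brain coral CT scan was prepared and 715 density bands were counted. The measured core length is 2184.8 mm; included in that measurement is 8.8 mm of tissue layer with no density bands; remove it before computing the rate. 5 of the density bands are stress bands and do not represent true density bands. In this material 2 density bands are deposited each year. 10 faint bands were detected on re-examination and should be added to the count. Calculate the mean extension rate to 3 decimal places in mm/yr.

6.044 mm/yr

After corrections the count is 715 − 5 + 10 = 720 density bands.
Dividing by 2 density bands per year: 720 / 2 = 360 years.
Removing the 8.8 mm offcut leaves 2184.8 − 8.8 = 2176.0 mm.
2176.0 mm over 360 years gives 2176.0 / 360 ≈ 6.044 mm/yr.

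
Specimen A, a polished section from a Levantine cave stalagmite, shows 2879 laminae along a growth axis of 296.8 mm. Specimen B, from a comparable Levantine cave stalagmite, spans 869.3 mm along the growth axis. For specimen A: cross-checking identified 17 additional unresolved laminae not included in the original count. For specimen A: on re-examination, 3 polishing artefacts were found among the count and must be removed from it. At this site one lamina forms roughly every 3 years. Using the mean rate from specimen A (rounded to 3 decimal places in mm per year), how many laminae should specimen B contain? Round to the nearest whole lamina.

Specimen A: after corrections the count is 2879 − 3 + 17 = 2893 laminae.
Specimen A: at 3 years per lamina, 2893 × 3 = 8679 years.
A: Mean rate = 296.8 mm / 8679 years ≈ 0.034 mm/yr.
For B, 869.3 / 0.034 = 25567.65 years; at 3 years per lamina that is 25567.65 / 3 ≈ 8523 laminae.

8523 laminae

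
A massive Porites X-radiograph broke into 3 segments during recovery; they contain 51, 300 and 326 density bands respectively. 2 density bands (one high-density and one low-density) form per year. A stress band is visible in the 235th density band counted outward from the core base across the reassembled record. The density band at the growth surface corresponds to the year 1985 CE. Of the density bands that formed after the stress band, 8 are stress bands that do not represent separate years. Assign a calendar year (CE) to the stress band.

1768 CE

Total density bands = 51 + 300 + 326 = 677.
677 − 235 = 442 density bands lie beyond the stress band toward the growth surface.
442 − 8 false = 434 true density bands after the stress band.
With 2 density bands per year, 434 / 2 = 217 years.
Counting back 217 years from 1985 CE places the stress band in 1985 − 217 = 1768 CE.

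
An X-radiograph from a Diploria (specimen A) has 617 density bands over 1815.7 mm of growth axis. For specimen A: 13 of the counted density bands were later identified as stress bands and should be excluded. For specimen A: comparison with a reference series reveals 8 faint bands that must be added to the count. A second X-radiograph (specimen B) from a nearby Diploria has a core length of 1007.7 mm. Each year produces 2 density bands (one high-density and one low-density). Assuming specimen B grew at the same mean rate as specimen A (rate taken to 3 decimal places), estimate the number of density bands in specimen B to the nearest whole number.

Specimen A: adjusted count: 617 − 13 + 8 = 612 density bands.
Specimen A: with 2 density bands per year, 612 / 2 = 306 years.
A: 1815.7 mm over 306 years gives 1815.7 / 306 ≈ 5.934 mm per year.
B spans 1007.7 / 5.934 = 169.82 years; at 2 density bands per year that is 169.82 × 2 ≈ 340 density bands.

340 density bands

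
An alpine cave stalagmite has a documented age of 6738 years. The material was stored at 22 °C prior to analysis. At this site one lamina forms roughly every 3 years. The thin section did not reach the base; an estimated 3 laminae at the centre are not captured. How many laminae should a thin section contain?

One lamina every 3 years means 6738 / 3 = 2246 laminae.
2246 − 3 missed = 2243 laminae expected in the prepared section.

2243 laminae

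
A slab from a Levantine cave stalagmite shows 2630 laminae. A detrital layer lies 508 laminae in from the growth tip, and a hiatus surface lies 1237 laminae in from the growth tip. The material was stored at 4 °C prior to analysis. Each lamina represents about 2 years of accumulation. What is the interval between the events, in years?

Separation: 1237 − 508 = 729 laminae.
Multiplying by 2 years per lamina: 729 × 2 = 1458 years.

1458 yr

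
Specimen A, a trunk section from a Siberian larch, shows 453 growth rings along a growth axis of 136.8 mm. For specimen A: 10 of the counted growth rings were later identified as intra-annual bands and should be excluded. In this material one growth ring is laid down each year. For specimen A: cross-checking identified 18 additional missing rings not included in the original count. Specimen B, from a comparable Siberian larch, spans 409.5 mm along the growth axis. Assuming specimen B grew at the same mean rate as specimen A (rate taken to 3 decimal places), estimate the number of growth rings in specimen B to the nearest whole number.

Specimen A: true growth ring count = 453 − 10 + 18 = 461.
A: Extension rate ≈ 136.8 / 461 = 0.297 mm per year.
Specimen B: 409.5 mm / 0.297 mm per year = 1378.79 years ≈ 1379 growth rings.

1379 growth rings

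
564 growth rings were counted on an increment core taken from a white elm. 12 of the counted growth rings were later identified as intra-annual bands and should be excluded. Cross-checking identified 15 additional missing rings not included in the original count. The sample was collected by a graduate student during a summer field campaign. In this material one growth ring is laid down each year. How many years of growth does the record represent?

567 yr

Correcting the raw count gives 564 − 12 + 15 = 567 true growth rings.
With a one-to-one growth ring periodicity this is 567 years.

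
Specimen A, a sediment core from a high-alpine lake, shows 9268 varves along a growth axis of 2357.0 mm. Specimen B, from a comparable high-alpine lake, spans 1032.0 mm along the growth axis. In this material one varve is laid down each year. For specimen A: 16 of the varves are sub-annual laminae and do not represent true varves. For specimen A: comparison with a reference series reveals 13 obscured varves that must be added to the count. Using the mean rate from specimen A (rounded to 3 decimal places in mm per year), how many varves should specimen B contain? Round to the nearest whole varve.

Specimen A: after corrections the count is 9268 − 16 + 13 = 9265 varves.
A: Mean rate = 2357.0 mm / 9265 years ≈ 0.254 mm/year.
Specimen B: 1032.0 mm / 0.254 mm per year = 4062.99 years ≈ 4063 varves.

4063 varves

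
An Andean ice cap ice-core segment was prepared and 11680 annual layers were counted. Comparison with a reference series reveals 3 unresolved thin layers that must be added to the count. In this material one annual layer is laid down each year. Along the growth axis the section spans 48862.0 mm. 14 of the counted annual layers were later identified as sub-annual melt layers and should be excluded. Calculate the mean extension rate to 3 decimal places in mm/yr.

4.187 mm/yr

True annual layer count = 11680 − 14 + 3 = 11669.
Extension rate ≈ 48862.0 / 11669 = 4.187 mm/yr.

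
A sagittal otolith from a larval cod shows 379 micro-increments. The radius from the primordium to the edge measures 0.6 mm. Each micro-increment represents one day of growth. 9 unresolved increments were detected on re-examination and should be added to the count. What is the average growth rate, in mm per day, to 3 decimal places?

0.002 mm per day

True micro-increment count = 379 + 9 = 388.
Mean rate = 0.6 mm / 388 days ≈ 0.002 mm per day.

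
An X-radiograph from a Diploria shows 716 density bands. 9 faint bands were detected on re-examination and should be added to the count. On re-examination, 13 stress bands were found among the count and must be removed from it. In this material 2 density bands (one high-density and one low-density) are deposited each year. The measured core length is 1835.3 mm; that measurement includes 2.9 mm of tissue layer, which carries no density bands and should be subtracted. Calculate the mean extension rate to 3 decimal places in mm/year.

5.147 mm/year

Adjusted count: 716 − 13 + 9 = 712 density bands.
Dividing by 2 density bands per year: 712 / 2 = 356 years.
Removing the 2.9 mm offcut leaves 1835.3 − 2.9 = 1832.4 mm.
Extension rate ≈ 1832.4 / 356 = 5.147 mm/year.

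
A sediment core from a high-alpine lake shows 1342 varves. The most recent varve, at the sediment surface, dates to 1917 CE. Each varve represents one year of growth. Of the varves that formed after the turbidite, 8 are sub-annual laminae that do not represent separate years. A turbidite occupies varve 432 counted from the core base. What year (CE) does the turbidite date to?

1015 CE

The turbidite sits at varve 432 from the core base, so 1342 − 432 = 910 varves formed after it.
Excluding 8 false varves: 910 − 8 = 902.
Counting back 902 years from 1917 CE places the turbidite in 1917 − 902 = 1015 CE.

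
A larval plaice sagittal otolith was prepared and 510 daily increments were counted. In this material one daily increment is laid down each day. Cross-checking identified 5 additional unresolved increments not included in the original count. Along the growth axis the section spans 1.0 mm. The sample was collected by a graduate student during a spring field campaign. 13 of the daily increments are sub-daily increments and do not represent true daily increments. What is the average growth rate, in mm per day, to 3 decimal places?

Correcting the raw count gives 510 − 13 + 5 = 502 true daily increments.
Mean rate = 1.0 mm / 502 days ≈ 0.002 mm per day.

0.002 mm per day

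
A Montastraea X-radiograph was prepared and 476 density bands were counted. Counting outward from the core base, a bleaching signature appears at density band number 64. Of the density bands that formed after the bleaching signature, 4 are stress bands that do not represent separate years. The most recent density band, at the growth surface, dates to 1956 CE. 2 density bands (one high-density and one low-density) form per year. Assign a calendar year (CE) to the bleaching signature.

1752 CE

The bleaching signature sits at density band 64 from the core base, so 476 − 64 = 412 density bands formed after it.
Excluding 4 false density bands: 412 − 4 = 408.
With 2 density bands per year, 408 / 2 = 204 years.
The density band at the growth surface is 1956 CE, so the bleaching signature dates to 1956 − 204 = 1752 CE.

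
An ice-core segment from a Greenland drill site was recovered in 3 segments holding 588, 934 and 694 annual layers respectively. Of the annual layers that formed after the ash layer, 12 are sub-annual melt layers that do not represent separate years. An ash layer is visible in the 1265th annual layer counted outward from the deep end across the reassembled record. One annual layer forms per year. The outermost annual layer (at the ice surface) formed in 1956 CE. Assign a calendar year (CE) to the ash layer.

Total annual layers = 588 + 934 + 694 = 2216.
The ash layer sits at annual layer 1265 from the deep end, so 2216 − 1265 = 951 annual layers formed after it.
Excluding 12 false annual layers: 951 − 12 = 939.
The annual layer at the ice surface is 1956 CE, so the ash layer dates to 1956 − 939 = 1017 CE.

1017 CE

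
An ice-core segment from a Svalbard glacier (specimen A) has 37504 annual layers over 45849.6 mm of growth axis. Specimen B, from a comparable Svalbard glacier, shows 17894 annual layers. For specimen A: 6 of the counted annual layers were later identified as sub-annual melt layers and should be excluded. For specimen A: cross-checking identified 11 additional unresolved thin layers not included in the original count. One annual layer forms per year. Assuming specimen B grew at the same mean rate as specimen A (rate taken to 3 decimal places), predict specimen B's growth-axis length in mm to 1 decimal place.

21866.5 mm

Specimen A: correcting the raw count gives 37504 − 6 + 11 = 37509 true annual layers.
A: Mean rate = 45849.6 mm / 37509 years ≈ 1.222 mm/year.
B's length ≈ 1.222 × 17894 = 21866.5 mm.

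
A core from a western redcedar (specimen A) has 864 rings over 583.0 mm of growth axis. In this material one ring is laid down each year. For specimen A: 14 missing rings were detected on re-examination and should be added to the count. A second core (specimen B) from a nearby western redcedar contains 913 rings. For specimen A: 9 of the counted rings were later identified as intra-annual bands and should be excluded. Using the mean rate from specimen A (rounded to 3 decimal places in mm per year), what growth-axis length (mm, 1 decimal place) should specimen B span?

612.6 mm

Specimen A: true ring count = 864 − 9 + 14 = 869.
A: Mean rate = 583.0 mm / 869 years ≈ 0.671 mm/yr.
Length of B = 0.671 × 913 = 612.6 mm.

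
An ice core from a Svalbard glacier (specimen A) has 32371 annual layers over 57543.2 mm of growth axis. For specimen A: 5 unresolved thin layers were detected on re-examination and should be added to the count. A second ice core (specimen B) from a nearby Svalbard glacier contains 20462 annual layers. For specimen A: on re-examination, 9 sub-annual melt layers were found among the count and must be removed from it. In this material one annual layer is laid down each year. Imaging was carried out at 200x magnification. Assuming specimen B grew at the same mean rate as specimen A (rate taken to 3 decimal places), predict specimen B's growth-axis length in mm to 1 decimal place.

36381.4 mm

Specimen A: correcting the raw count gives 32371 − 9 + 5 = 32367 true annual layers.
A: Extension rate ≈ 57543.2 / 32367 = 1.778 mm/yr.
B's length ≈ 1.778 × 20462 = 36381.4 mm.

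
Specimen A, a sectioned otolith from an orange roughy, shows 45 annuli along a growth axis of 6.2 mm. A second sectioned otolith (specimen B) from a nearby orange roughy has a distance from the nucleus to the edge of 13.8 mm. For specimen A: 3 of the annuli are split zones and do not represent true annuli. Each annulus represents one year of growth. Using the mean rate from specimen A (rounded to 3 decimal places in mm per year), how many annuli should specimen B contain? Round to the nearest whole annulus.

93 annuli

Specimen A: after corrections the count is 45 − 3 = 42 annuli.
A: Extension rate ≈ 6.2 / 42 = 0.148 mm/year.
For B, 13.8 / 0.148 = 93.24 years ≈ 93 annuli.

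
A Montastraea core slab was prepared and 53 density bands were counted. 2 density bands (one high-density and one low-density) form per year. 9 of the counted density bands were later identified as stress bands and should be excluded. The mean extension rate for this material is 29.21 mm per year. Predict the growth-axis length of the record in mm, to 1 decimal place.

Adjusted count: 53 − 9 = 44 density bands.
Dividing by 2 density bands per year: 44 / 2 = 22 years.
Length ≈ 29.21 × 22 = 642.6 mm.

642.6 mm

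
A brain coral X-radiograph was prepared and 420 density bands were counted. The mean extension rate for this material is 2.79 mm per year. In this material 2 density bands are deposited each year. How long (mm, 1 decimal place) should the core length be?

420 density bands at 2 per year is 420 / 2 = 210 years.
Length ≈ 2.79 × 210 = 585.9 mm.

585.9 mm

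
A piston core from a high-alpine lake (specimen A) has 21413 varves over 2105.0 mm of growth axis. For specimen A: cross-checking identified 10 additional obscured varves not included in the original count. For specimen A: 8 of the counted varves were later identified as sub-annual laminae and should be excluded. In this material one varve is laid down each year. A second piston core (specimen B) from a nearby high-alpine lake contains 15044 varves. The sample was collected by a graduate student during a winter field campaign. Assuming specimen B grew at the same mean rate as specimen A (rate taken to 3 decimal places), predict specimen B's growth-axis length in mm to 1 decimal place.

1474.3 mm

Specimen A: adjusted count: 21413 − 8 + 10 = 21415 varves.
A: 2105.0 mm over 21415 years gives 2105.0 / 21415 ≈ 0.098 mm/yr.
For B, 0.098 mm/year × 15044 years = 1474.3 mm.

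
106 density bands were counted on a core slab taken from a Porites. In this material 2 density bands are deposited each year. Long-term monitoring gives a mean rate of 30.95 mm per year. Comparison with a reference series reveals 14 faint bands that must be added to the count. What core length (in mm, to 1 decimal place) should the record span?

1857.0 mm

Adjusted count: 106 + 14 = 120 density bands.
Dividing by 2 density bands per year: 120 / 2 = 60 years.
60 years at 30.95 mm/year gives 30.95 × 60 = 1857.0 mm.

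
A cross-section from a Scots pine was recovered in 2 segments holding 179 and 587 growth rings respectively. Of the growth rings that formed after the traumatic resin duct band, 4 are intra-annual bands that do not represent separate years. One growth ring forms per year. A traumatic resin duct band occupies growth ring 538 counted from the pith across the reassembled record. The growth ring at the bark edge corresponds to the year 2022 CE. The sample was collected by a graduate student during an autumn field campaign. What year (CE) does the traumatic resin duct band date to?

Total growth rings = 179 + 587 = 766.
Between growth ring 538 and the bark edge there are 766 − 538 = 228 growth rings.
228 − 4 false = 224 true growth rings after the traumatic resin duct band.
The growth ring at the bark edge is 2022 CE, so the traumatic resin duct band dates to 2022 − 224 = 1798 CE.

1798 CE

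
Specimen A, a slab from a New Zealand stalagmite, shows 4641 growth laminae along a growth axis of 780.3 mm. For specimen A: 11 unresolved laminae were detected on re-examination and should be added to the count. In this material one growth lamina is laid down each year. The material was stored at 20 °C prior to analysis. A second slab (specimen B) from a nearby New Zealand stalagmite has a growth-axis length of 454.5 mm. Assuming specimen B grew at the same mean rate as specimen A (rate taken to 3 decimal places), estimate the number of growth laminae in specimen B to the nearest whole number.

Specimen A: after corrections the count is 4641 + 11 = 4652 growth laminae.
A: Mean rate = 780.3 mm / 4652 years ≈ 0.168 mm/year.
For B, 454.5 / 0.168 = 2705.36 years ≈ 2705 growth laminae.

2705 growth laminae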